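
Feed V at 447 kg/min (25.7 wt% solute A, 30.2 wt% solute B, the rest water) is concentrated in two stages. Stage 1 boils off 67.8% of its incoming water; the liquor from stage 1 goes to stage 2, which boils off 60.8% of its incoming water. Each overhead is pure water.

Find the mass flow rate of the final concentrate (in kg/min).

water in feed = 447×0.441 = 197.13 kg/min.
After stage 1: water left = (1−0.678)×197.13 = 63.475; stream total = 313.35 kg/min.
After stage 2: water left = (1−0.608)×63.475 = 24.882; final concentrate = 274.76 kg/min.

274.8 kg/min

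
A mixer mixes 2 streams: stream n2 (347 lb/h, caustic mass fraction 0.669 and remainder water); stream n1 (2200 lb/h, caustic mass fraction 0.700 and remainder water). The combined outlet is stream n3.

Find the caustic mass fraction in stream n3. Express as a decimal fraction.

Total flow out = 347 + 2200 = 2547 lb/h.
caustic in = 347×0.669 + 2200×0.700 = 1772.1 lb/h.
caustic mass fraction in n3 = 1772.1/2547 = 0.696.

0.696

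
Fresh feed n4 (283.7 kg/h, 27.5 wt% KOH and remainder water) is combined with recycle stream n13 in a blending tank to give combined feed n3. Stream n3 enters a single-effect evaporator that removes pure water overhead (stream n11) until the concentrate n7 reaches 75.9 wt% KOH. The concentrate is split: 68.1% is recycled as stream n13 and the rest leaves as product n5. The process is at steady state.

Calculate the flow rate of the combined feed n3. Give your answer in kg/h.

503.1 kg/h

Overall KOH balance (none leaves overhead): KOH in fresh feed = KOH in product, i.e. 283.7×0.275 = (1−0.681)·n7·0.759.
n7 = 78.017/(0.759×0.319) = 322.23 kg/h.
Recycle n13 = 0.681×322.23 = 219.44 kg/h.
Combined feed n3 = 283.7 + 219.44 = 503.14 kg/h.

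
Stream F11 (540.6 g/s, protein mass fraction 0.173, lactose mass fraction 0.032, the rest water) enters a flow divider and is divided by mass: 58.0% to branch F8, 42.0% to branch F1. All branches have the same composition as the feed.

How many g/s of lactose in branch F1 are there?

7.266 g/s

Branch F1 total = 0.420×540.6 = 227.05 g/s.
lactose in F1 = 0.032×227.05 = 7.2657 g/s.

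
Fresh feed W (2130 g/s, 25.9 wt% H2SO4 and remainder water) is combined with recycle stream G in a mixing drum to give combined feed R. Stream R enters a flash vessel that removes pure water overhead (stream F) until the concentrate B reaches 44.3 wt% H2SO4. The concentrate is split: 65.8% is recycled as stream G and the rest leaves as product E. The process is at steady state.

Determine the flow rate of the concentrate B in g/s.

Overall H2SO4 balance (none leaves overhead): H2SO4 in fresh feed = H2SO4 in product, i.e. 2130×0.259 = (1−0.658)·B·0.443.
B = 551.67/(0.443×0.342) = 3641.2 g/s.

3641 g/s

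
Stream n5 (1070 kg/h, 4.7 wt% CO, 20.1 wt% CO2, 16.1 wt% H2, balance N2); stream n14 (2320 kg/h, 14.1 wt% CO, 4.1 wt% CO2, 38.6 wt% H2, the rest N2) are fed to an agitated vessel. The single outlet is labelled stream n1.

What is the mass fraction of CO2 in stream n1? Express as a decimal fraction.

Total flow out = 1070 + 2320 = 3390 kg/h.
CO2 in = 1070×0.201 + 2320×0.041 = 310.19 kg/h.
CO2 mass fraction in n1 = 310.19/3390 = 0.0915.

0.0915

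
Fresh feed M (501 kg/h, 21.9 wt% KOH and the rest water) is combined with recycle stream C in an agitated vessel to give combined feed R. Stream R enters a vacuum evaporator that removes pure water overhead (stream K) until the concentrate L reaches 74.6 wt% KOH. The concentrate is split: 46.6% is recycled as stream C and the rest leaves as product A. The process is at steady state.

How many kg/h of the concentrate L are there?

Overall KOH balance (none leaves overhead): KOH in fresh feed = KOH in product, i.e. 501×0.219 = (1−0.466)·L·0.746.
L = 109.72/(0.746×0.534) = 275.42 kg/h.

275.4 kg/h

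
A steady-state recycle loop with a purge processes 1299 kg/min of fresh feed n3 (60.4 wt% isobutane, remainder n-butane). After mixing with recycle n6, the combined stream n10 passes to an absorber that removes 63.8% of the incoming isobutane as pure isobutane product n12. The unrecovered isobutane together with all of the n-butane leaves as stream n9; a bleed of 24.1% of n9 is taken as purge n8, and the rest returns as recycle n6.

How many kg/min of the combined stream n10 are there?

3216 kg/min

n-butane enters only via n3 and leaves only via the purge: 1299×0.396 = 0.241×(n-butane in n9), and the absorber passes all n-butane, so n-butane in n10 = n-butane in n9 = 2134.5 kg/min.
isobutane in n10: m_A = 1299×0.604 + (1−0.241)·(1−0.638)·m_A, so m_A = 784.6/0.7252 = 1081.8 kg/min.
n10 = 1081.8 + 2134.5 = 3216.3 kg/min.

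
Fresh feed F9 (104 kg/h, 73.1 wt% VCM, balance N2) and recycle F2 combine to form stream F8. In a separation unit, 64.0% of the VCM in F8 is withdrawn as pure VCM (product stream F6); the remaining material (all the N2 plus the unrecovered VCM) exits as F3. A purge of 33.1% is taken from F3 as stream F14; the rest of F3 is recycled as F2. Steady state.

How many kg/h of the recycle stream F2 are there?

80.66 kg/h

N2 enters only via F9 and leaves only via the purge: 104×0.269 = 0.331×(N2 in F3), and the separation unit passes all N2, so N2 in F8 = N2 in F3 = 84.52 kg/h.
VCM in F8: m_A = 104×0.731 + (1−0.331)·(1−0.640)·m_A, so m_A = 76.024/0.7592 = 100.14 kg/h.
F3 = (1−0.640)×100.14 + 84.52 = 120.57 kg/h.
Recycle F2 = (1−0.331)×120.57 = 80.662 kg/h.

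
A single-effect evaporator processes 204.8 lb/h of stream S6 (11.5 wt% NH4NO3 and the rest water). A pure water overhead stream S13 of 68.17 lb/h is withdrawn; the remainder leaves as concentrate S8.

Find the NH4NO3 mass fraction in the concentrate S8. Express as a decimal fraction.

NH4NO3 is not removed: 204.8×0.115 = 23.552 lb/h of NH4NO3 enters S8.
Concentrate = 204.8 − 68.17 = 136.63 lb/h.
Mass fraction = 23.552/136.63 = 0.1724.

0.1724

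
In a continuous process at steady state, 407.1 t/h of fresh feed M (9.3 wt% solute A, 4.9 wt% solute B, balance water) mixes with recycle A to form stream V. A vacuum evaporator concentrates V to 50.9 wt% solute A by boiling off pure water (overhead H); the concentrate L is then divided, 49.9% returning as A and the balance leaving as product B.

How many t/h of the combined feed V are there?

481.2 t/h

Overall solute A balance (none leaves overhead): solute A in fresh feed = solute A in product, i.e. 407.1×0.093 = (1−0.499)·L·0.509.
L = 37.86/(0.509×0.501) = 148.47 t/h.
Recycle A = 0.499×148.47 = 74.085 t/h.
Combined feed V = 407.1 + 74.085 = 481.18 t/h.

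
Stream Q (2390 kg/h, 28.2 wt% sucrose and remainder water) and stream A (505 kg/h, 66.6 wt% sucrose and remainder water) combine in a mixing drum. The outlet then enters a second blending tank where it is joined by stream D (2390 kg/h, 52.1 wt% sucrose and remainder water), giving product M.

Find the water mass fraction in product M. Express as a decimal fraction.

Overall, product flow = 5285 kg/h.
water in = 2390×0.718 + 505×0.334 + 2390×0.479 = 3029.5 kg/h.
water fraction in M = 0.573.

0.573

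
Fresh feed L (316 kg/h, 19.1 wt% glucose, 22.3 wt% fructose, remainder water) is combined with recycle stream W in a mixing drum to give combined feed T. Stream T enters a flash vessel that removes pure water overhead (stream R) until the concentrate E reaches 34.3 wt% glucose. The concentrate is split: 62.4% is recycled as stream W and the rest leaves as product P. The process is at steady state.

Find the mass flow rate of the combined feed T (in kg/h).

Overall glucose balance (none leaves overhead): glucose in fresh feed = glucose in product, i.e. 316×0.191 = (1−0.624)·E·0.343.
E = 60.356/(0.343×0.376) = 467.99 kg/h.
Recycle W = 0.624×467.99 = 292.03 kg/h.
Combined feed T = 316 + 292.03 = 608.03 kg/h.

608 kg/h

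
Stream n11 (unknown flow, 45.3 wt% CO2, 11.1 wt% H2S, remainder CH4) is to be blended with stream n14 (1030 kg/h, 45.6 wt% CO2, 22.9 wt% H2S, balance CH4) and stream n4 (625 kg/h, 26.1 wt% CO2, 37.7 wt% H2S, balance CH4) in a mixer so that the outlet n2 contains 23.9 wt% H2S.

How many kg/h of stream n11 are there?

593.4 kg/h

Let n11 be the unknown flow. Total out = 1655 + n11.
H2S balance: 471.5 + 0.111·n11 = 0.239·(1655 + n11)
(0.111 − 0.239)·n11 = 0.239×1655 − 471.5 = -75.95
n11 = -75.95 / -0.128 = 593.36 kg/h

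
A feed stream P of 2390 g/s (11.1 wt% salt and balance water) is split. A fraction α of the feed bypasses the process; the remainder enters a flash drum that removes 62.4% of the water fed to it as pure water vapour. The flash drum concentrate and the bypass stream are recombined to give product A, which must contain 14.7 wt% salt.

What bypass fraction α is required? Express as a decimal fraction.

All 2390×0.111 = 265.29 g/s of salt reaches A, so A = 265.29/0.147 = 1804.7 g/s and vapour = 585.31 g/s.
The evaporator receives (1−α)·2390 of feed at 0.889 water and removes 0.624 of that water:
0.624×0.889×(1−α)×2390 = 585.31
(1−α) = 585.31/1325.8 = 0.4415;  α = 0.5585.

0.559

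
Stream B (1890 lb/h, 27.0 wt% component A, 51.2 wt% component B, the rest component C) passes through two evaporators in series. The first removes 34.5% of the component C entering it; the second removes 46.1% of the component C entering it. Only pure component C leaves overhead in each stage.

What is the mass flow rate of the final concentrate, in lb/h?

component C in feed = 1890×0.218 = 412.02 lb/h.
After stage 1: component C left = (1−0.345)×412.02 = 269.87; stream total = 1747.9 lb/h.
After stage 2: component C left = (1−0.461)×269.87 = 145.46; final concentrate = 1623.4 lb/h.

1623 lb/h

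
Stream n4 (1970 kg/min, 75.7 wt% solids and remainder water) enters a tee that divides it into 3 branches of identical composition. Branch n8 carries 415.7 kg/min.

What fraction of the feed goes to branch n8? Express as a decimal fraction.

Fraction to n8 = 415.7/1970 = 0.2110.

0.211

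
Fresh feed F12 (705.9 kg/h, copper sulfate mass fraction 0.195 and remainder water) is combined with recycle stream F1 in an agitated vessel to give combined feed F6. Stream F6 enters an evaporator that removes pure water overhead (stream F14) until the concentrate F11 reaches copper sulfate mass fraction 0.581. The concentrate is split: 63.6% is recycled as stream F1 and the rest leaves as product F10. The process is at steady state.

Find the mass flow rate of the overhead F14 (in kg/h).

469 kg/h

Overall copper sulfate balance (none leaves overhead): copper sulfate in fresh feed = copper sulfate in product, i.e. 705.9×0.195 = (1−0.636)·F11·0.581.
F11 = 137.65/(0.581×0.364) = 650.88 kg/h.
Recycle F1 = 0.636×650.88 = 413.96 kg/h.
Combined feed F6 = 705.9 + 413.96 = 1119.9 kg/h.
Overhead F14 = F6 − F11 = 1119.9 − 650.88 = 468.98 kg/h.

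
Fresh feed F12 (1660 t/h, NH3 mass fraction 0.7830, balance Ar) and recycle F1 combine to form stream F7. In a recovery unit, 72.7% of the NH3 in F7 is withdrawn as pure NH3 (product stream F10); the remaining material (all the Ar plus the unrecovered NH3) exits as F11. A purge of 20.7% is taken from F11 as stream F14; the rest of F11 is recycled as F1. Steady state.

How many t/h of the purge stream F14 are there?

454 t/h

Ar enters only via F12 and leaves only via the purge: 1660×0.217 = 0.207×(Ar in F11), and the recovery unit passes all Ar, so Ar in F7 = Ar in F11 = 1740.2 t/h.
NH3 in F7: m_A = 1660×0.783 + (1−0.207)·(1−0.727)·m_A, so m_A = 1299.8/0.7835 = 1658.9 t/h.
F11 = (1−0.727)×1658.9 + 1740.2 = 2193.1 t/h.
Purge F14 = 0.207×2193.1 = 453.97 t/h.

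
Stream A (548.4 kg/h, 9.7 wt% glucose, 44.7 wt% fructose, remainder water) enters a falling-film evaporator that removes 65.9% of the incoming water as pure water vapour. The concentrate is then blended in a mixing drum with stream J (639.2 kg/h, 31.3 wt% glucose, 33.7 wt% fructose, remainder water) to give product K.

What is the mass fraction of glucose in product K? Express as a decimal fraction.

0.248

Vapour removed = 0.659×0.456×548.4 = 164.8 kg/h; concentrate = 383.6 kg/h.
glucose reaching the mixer = 53.195 (from concentrate) + 639.2×0.313 = 253.26 kg/h.
Product flow = 383.6 + 639.2 = 1022.8 kg/h; glucose fraction = 0.248.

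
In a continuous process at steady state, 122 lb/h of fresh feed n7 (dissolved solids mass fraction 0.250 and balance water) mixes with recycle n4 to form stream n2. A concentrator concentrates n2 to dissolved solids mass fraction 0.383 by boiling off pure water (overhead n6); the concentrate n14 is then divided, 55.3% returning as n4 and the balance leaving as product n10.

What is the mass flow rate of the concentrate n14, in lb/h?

178.2 lb/h

Overall dissolved solids balance (none leaves overhead): dissolved solids in fresh feed = dissolved solids in product, i.e. 122×0.250 = (1−0.553)·n14·0.383.
n14 = 30.5/(0.383×0.447) = 178.15 lb/h.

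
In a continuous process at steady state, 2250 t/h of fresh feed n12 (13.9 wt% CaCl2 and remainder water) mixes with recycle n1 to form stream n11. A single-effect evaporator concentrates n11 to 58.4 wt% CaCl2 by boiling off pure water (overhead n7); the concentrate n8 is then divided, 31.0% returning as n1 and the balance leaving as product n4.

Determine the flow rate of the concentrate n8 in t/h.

Overall CaCl2 balance (none leaves overhead): CaCl2 in fresh feed = CaCl2 in product, i.e. 2250×0.139 = (1−0.310)·n8·0.584.
n8 = 312.75/(0.584×0.690) = 776.13 t/h.

776.1 t/h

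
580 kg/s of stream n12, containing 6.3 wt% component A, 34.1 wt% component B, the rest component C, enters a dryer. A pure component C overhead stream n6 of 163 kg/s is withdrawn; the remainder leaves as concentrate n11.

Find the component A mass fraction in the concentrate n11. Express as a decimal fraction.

0.0876

component A is not removed: 580×0.063 = 36.54 kg/s of component A enters n11.
Concentrate = 580 − 163 = 417 kg/s.
Mass fraction = 36.54/417 = 0.0876.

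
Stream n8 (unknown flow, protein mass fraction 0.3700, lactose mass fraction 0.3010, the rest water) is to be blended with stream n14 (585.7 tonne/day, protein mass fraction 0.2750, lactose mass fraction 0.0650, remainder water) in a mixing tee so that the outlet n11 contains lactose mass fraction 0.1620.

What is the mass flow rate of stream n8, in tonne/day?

408.7 tonne/day

Let n8 be the unknown flow. Total out = 585.7 + n8.
lactose balance: 38.071 + 0.301·n8 = 0.162·(585.7 + n8)
(0.301 − 0.162)·n8 = 0.162×585.7 − 38.071 = 56.813
n8 = 56.813 / 0.139 = 408.73 tonne/day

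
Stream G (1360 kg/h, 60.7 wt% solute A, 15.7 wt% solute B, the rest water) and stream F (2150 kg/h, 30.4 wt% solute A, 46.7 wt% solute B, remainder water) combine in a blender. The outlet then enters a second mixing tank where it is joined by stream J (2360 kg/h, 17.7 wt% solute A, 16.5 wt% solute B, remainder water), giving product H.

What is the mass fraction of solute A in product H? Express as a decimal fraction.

0.3231

Overall, product flow = 5870 kg/h.
solute A in = 1360×0.607 + 2150×0.304 + 2360×0.177 = 1896.8 kg/h.
solute A fraction in H = 0.3231.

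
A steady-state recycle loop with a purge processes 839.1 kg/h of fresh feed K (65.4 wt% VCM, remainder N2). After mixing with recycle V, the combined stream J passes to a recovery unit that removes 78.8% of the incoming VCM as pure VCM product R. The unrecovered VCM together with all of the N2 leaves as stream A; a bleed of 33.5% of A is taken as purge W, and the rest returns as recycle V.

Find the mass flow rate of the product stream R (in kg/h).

503.4 kg/h

VCM in J: m_A = 839.1×0.654 + (1−0.335)·(1−0.788)·m_A, so m_A = 548.77/0.8590 = 638.83 kg/h.
Product R = 0.788×638.83 = 503.4 kg/h.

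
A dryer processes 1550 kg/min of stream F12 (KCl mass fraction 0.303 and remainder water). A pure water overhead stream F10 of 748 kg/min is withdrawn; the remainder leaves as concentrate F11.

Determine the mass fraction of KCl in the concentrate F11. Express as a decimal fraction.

0.586

KCl is not removed: 1550×0.303 = 469.65 kg/min of KCl enters F11.
Concentrate = 1550 − 748 = 802 kg/min.
Mass fraction = 469.65/802 = 0.586.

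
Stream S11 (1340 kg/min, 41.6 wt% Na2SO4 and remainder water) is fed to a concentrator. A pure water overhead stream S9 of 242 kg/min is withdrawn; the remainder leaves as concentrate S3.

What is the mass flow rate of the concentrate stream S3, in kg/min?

Concentrate = 1340 − 242 = 1098 kg/min.

1098 kg/min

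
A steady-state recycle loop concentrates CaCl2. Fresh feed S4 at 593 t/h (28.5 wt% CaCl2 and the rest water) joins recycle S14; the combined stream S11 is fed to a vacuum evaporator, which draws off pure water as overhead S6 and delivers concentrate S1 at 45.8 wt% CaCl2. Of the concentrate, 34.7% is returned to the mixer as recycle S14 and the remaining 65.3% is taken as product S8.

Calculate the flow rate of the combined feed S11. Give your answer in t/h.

789.1 t/h

Overall CaCl2 balance (none leaves overhead): CaCl2 in fresh feed = CaCl2 in product, i.e. 593×0.285 = (1−0.347)·S1·0.458.
S1 = 169/(0.458×0.653) = 565.09 t/h.
Recycle S14 = 0.347×565.09 = 196.09 t/h.
Combined feed S11 = 593 + 196.09 = 789.09 t/h.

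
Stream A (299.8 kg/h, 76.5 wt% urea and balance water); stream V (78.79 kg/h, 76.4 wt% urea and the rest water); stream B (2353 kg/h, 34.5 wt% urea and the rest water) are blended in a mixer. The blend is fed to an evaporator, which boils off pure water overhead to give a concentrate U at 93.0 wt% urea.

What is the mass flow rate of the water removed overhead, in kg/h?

urea entering = 299.8×0.765 + 78.79×0.764 + 2353×0.345 = 1101.3 kg/h.
All urea reports to U, so U = 1101.3/0.930 = 1184.2 kg/h.
Total feed = 2731.6 kg/h; overhead = 2731.6 − 1184.2 = 1547.4 kg/h.

1547 kg/h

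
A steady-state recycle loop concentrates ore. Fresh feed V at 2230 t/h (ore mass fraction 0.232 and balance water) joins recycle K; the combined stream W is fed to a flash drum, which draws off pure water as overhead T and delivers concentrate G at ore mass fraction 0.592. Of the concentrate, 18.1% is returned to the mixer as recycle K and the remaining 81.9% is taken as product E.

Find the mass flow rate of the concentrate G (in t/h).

Overall ore balance (none leaves overhead): ore in fresh feed = ore in product, i.e. 2230×0.232 = (1−0.181)·G·0.592.
G = 517.36/(0.592×0.819) = 1067.1 t/h.

1067 t/h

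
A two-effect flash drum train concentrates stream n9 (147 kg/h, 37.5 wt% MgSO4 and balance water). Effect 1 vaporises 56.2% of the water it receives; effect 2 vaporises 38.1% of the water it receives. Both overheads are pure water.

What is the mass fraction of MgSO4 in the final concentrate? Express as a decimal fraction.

0.6888

water in feed = 147×0.625 = 91.875 kg/h.
After stage 1: water left = (1−0.562)×91.875 = 40.241; stream total = 95.366 kg/h.
After stage 2: water left = (1−0.381)×40.241 = 24.909; final concentrate = 80.034 kg/h.
MgSO4 fraction = 55.125/80.034 = 0.6888.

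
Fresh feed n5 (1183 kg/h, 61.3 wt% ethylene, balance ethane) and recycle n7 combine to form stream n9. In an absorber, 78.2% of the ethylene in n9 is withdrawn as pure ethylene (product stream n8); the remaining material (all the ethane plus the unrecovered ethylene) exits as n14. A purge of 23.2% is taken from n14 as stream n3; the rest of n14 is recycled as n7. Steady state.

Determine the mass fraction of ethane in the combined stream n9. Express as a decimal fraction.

0.694

ethane enters only via n5 and leaves only via the purge: 1183×0.387 = 0.232×(ethane in n14), and the absorber passes all ethane, so ethane in n9 = ethane in n14 = 1973.4 kg/h.
ethylene in n9: m_A = 1183×0.613 + (1−0.232)·(1−0.782)·m_A, so m_A = 725.18/0.8326 = 871.01 kg/h.
n9 = 871.01 + 1973.4 = 2844.4 kg/h.
ethane fraction in n9 = 1973.4/2844.4 = 0.694.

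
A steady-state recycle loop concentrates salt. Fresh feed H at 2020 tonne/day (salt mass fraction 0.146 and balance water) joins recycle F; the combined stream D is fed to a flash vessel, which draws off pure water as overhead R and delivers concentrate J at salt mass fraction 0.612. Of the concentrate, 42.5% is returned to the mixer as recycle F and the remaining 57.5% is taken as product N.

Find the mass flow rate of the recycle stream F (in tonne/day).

Overall salt balance (none leaves overhead): salt in fresh feed = salt in product, i.e. 2020×0.146 = (1−0.425)·J·0.612.
J = 294.92/(0.612×0.575) = 838.08 tonne/day.
Recycle F = 0.425×838.08 = 356.18 tonne/day.

356.2 tonne/day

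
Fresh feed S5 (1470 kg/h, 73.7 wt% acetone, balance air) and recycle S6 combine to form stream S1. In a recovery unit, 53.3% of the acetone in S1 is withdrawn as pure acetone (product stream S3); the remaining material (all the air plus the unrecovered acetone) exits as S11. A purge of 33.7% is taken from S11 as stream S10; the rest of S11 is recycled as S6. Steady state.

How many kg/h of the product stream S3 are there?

acetone in S1: m_A = 1470×0.737 + (1−0.337)·(1−0.533)·m_A, so m_A = 1083.4/0.6904 = 1569.3 kg/h.
Product S3 = 0.533×1569.3 = 836.42 kg/h.

836.4 kg/h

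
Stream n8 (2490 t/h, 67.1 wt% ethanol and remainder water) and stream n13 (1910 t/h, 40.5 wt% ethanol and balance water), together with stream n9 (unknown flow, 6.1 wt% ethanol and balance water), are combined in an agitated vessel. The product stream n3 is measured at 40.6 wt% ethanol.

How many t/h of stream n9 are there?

1907 t/h

Let n9 be the unknown flow. Total out = 4400 + n9.
ethanol balance: 2444.3 + 0.061·n9 = 0.406·(4400 + n9)
(0.061 − 0.406)·n9 = 0.406×4400 − 2444.3 = -657.94
n9 = -657.94 / -0.345 = 1907.1 t/h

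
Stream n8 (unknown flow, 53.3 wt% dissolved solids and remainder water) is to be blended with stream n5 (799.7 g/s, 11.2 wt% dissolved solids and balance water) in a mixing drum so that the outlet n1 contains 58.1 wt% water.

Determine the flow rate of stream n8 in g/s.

Let n8 be the unknown flow. Total out = 799.7 + n8.
water balance: 710.13 + 0.467·n8 = 0.581·(799.7 + n8)
(0.467 − 0.581)·n8 = 0.581×799.7 − 710.13 = -245.51
n8 = -245.51 / -0.114 = 2153.6 g/s

2154 g/s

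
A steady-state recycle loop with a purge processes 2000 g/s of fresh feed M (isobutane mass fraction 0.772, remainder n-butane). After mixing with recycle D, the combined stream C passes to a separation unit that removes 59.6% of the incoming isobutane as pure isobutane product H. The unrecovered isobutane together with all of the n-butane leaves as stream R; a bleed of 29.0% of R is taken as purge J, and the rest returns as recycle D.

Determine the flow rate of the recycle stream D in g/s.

1737 g/s

n-butane enters only via M and leaves only via the purge: 2000×0.228 = 0.290×(n-butane in R), and the separation unit passes all n-butane, so n-butane in C = n-butane in R = 1572.4 g/s.
isobutane in C: m_A = 2000×0.772 + (1−0.290)·(1−0.596)·m_A, so m_A = 1544/0.7132 = 2165 g/s.
R = (1−0.596)×2165 + 1572.4 = 2447.1 g/s.
Recycle D = (1−0.290)×2447.1 = 1737.4 g/s.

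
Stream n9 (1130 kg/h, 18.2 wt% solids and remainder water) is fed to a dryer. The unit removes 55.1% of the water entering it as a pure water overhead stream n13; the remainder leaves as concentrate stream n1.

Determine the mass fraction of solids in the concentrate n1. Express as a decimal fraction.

solids is not removed: 1130×0.182 = 205.66 kg/h of solids enters n1.
water entering = 1130×0.818 = 924.34 kg/h; overhead removed = 0.551×924.34 = 509.31 kg/h.
Concentrate = 1130 − 509.31 = 620.69 kg/h.
Mass fraction = 205.66/620.69 = 0.331.

0.331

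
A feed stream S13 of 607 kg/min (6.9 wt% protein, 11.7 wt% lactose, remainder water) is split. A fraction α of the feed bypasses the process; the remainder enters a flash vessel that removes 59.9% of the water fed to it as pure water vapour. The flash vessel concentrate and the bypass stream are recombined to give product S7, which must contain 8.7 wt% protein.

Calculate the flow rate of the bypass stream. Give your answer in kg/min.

349.4 kg/min

All 607×0.069 = 41.883 kg/min of protein reaches S7, so S7 = 41.883/0.087 = 481.41 kg/min and vapour = 125.59 kg/min.
The evaporator receives (1−α)·607 of feed at 0.814 water and removes 0.599 of that water:
0.599×0.814×(1−α)×607 = 125.59
(1−α) = 125.59/295.96 = 0.4243;  α = 0.5757.
Bypass flow = 0.5757×607 = 349.43 kg/min.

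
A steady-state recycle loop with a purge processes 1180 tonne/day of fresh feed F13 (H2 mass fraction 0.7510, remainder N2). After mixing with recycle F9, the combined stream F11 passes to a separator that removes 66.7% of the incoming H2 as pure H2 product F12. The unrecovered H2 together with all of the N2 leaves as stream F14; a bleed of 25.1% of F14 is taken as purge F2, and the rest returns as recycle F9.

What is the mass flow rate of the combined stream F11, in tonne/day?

N2 enters only via F13 and leaves only via the purge: 1180×0.249 = 0.251×(N2 in F14), and the separator passes all N2, so N2 in F11 = N2 in F14 = 1170.6 tonne/day.
H2 in F11: m_A = 1180×0.751 + (1−0.251)·(1−0.667)·m_A, so m_A = 886.18/0.7506 = 1180.7 tonne/day.
F11 = 1180.7 + 1170.6 = 2351.3 tonne/day.

2351 tonne/day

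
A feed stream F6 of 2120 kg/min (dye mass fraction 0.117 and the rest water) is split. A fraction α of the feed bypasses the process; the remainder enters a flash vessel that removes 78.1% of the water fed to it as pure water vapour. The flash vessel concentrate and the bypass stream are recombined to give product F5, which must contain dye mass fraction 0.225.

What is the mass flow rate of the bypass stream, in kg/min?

All 2120×0.117 = 248.04 kg/min of dye reaches F5, so F5 = 248.04/0.225 = 1102.4 kg/min and vapour = 1017.6 kg/min.
The evaporator receives (1−α)·2120 of feed at 0.883 water and removes 0.781 of that water:
0.781×0.883×(1−α)×2120 = 1017.6
(1−α) = 1017.6/1462 = 0.6960;  α = 0.3040.
Bypass flow = 0.3040×2120 = 644.41 kg/min.

644.4 kg/min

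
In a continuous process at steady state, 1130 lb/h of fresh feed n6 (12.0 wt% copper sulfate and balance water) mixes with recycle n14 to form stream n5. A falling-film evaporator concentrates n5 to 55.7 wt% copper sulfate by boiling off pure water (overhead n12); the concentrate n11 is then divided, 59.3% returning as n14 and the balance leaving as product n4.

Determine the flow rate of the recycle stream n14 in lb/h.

354.7 lb/h

Overall copper sulfate balance (none leaves overhead): copper sulfate in fresh feed = copper sulfate in product, i.e. 1130×0.120 = (1−0.593)·n11·0.557.
n11 = 135.6/(0.557×0.407) = 598.15 lb/h.
Recycle n14 = 0.593×598.15 = 354.7 lb/h.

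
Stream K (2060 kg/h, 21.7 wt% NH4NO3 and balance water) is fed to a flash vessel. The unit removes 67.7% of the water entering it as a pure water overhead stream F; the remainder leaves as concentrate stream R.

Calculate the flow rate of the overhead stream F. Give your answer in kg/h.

water entering = 2060×0.783 = 1613 kg/h; overhead removed = 0.677×1613 = 1092 kg/h.

1092 kg/h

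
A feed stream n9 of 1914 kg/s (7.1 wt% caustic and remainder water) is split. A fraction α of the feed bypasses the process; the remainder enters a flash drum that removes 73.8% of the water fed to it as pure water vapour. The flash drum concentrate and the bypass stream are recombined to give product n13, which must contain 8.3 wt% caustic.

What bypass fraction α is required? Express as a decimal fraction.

0.789

All 1914×0.071 = 135.89 kg/s of caustic reaches n13, so n13 = 135.89/0.083 = 1637.3 kg/s and vapour = 276.72 kg/s.
The evaporator receives (1−α)·1914 of feed at 0.929 water and removes 0.738 of that water:
0.738×0.929×(1−α)×1914 = 276.72
(1−α) = 276.72/1312.2 = 0.2109;  α = 0.7891.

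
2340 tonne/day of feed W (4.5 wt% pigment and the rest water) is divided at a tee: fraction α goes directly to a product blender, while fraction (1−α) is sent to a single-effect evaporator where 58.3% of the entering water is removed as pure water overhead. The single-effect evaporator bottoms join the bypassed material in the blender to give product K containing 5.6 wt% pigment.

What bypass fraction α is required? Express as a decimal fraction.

0.647

All 2340×0.045 = 105.3 tonne/day of pigment reaches K, so K = 105.3/0.056 = 1880.4 tonne/day and vapour = 459.64 tonne/day.
The evaporator receives (1−α)·2340 of feed at 0.955 water and removes 0.583 of that water:
0.583×0.955×(1−α)×2340 = 459.64
(1−α) = 459.64/1302.8 = 0.3528;  α = 0.6472.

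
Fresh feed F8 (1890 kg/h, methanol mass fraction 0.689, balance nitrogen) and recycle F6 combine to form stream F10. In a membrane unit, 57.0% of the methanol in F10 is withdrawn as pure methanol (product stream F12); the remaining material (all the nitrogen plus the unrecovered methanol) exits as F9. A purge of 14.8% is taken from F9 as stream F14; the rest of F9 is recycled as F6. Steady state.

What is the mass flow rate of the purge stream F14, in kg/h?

nitrogen enters only via F8 and leaves only via the purge: 1890×0.311 = 0.148×(nitrogen in F9), and the membrane unit passes all nitrogen, so nitrogen in F10 = nitrogen in F9 = 3971.6 kg/h.
methanol in F10: m_A = 1890×0.689 + (1−0.148)·(1−0.570)·m_A, so m_A = 1302.2/0.6336 = 2055.1 kg/h.
F9 = (1−0.570)×2055.1 + 3971.6 = 4855.3 kg/h.
Purge F14 = 0.148×4855.3 = 718.58 kg/h.

718.6 kg/h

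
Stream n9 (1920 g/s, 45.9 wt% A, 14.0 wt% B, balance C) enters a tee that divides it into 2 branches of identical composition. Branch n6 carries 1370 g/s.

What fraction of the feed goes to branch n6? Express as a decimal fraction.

Fraction to n6 = 1370/1920 = 0.7135.

0.714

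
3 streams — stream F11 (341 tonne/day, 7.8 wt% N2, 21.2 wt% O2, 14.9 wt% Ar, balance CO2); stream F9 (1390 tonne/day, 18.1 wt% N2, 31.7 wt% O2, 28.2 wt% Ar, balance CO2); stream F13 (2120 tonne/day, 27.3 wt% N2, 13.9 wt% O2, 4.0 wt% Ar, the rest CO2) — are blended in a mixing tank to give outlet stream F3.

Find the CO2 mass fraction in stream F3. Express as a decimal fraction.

0.4308

Total flow out = 341 + 1390 + 2120 = 3851 tonne/day.
CO2 in = 341×0.561 + 1390×0.220 + 2120×0.548 = 1658.9 tonne/day.
CO2 mass fraction in F3 = 1658.9/3851 = 0.4308.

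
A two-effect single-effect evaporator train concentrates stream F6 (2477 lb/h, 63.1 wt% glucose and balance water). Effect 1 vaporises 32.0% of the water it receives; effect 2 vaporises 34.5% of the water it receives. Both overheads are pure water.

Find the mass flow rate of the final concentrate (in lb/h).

1970 lb/h

water in feed = 2477×0.369 = 914.01 lb/h.
After stage 1: water left = (1−0.320)×914.01 = 621.53; stream total = 2184.5 lb/h.
After stage 2: water left = (1−0.345)×621.53 = 407.1; final concentrate = 1970.1 lb/h.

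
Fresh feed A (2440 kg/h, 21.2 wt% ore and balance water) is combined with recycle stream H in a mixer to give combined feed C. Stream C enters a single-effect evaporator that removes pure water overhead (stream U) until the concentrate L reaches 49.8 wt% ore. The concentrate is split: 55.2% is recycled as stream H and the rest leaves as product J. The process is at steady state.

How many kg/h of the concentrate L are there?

2319 kg/h

Overall ore balance (none leaves overhead): ore in fresh feed = ore in product, i.e. 2440×0.212 = (1−0.552)·L·0.498.
L = 517.28/(0.498×0.448) = 2318.6 kg/h.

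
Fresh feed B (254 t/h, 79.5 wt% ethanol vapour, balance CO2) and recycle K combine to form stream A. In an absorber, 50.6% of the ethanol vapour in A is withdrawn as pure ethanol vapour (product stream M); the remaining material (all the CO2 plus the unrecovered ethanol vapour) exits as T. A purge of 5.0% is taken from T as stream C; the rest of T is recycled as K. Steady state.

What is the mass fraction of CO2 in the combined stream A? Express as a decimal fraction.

0.732

CO2 enters only via B and leaves only via the purge: 254×0.205 = 0.050×(CO2 in T), and the absorber passes all CO2, so CO2 in A = CO2 in T = 1041.4 t/h.
ethanol vapour in A: m_A = 254×0.795 + (1−0.050)·(1−0.506)·m_A, so m_A = 201.93/0.5307 = 380.5 t/h.
A = 380.5 + 1041.4 = 1421.9 t/h.
CO2 fraction in A = 1041.4/1421.9 = 0.732.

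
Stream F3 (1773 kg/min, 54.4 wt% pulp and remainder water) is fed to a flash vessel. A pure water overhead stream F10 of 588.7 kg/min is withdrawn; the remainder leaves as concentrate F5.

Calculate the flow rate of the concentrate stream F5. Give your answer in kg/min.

1184 kg/min

Concentrate = 1773 − 588.7 = 1184.3 kg/min.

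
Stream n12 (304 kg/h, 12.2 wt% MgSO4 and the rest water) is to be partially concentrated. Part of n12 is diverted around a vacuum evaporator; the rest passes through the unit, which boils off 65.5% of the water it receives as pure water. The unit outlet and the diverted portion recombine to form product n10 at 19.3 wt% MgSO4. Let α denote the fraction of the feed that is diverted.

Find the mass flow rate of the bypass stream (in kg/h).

All 304×0.122 = 37.088 kg/h of MgSO4 reaches n10, so n10 = 37.088/0.193 = 192.17 kg/h and vapour = 111.83 kg/h.
The evaporator receives (1−α)·304 of feed at 0.878 water and removes 0.655 of that water:
0.655×0.878×(1−α)×304 = 111.83
(1−α) = 111.83/174.83 = 0.6397;  α = 0.3603.
Bypass flow = 0.3603×304 = 109.54 kg/h.

109.5 kg/h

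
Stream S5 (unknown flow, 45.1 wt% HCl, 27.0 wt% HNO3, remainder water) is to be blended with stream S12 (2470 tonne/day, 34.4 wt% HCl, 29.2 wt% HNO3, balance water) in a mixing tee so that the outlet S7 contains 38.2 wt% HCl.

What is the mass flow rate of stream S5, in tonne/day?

Let S5 be the unknown flow. Total out = 2470 + S5.
HCl balance: 849.68 + 0.451·S5 = 0.382·(2470 + S5)
(0.451 − 0.382)·S5 = 0.382×2470 − 849.68 = 93.86
S5 = 93.86 / 0.069 = 1360.3 tonne/day

1360 tonne/day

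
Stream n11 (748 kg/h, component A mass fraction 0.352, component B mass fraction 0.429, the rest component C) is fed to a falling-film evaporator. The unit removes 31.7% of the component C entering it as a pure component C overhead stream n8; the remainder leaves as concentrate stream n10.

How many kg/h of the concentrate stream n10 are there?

component C entering = 748×0.219 = 163.81 kg/h; overhead removed = 0.317×163.81 = 51.928 kg/h.
Concentrate = 748 − 51.928 = 696.07 kg/h.

696.1 kg/h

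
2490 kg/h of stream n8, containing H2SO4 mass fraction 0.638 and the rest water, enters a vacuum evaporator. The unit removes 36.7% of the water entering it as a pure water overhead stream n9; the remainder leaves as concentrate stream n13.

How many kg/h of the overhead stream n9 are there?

330.8 kg/h

water entering = 2490×0.362 = 901.38 kg/h; overhead removed = 0.367×901.38 = 330.81 kg/h.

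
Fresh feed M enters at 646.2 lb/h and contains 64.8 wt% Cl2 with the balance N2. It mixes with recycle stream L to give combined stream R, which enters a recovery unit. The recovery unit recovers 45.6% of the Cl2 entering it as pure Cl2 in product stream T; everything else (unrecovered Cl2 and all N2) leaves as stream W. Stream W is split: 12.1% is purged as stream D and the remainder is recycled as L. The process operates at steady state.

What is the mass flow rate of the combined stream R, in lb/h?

2682 lb/h

N2 enters only via M and leaves only via the purge: 646.2×0.352 = 0.121×(N2 in W), and the recovery unit passes all N2, so N2 in R = N2 in W = 1879.9 lb/h.
Cl2 in R: m_A = 646.2×0.648 + (1−0.121)·(1−0.456)·m_A, so m_A = 418.74/0.5218 = 802.45 lb/h.
R = 802.45 + 1879.9 = 2682.3 lb/h.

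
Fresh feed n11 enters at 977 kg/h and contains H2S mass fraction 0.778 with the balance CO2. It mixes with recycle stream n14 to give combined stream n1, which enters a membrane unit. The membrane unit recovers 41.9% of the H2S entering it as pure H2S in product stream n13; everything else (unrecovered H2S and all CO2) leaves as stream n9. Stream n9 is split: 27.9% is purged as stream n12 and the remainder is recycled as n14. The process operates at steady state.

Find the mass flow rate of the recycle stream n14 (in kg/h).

1108 kg/h

CO2 enters only via n11 and leaves only via the purge: 977×0.222 = 0.279×(CO2 in n9), and the membrane unit passes all CO2, so CO2 in n1 = CO2 in n9 = 777.4 kg/h.
H2S in n1: m_A = 977×0.778 + (1−0.279)·(1−0.419)·m_A, so m_A = 760.11/0.5811 = 1308 kg/h.
n9 = (1−0.419)×1308 + 777.4 = 1537.4 kg/h.
Recycle n14 = (1−0.279)×1537.4 = 1108.4 kg/h.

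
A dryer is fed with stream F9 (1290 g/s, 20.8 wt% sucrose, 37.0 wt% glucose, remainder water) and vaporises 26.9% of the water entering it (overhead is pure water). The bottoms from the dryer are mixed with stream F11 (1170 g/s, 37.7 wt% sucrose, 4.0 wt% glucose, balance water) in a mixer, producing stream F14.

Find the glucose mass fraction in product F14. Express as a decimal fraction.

0.227

Vapour removed = 0.269×0.422×1290 = 146.44 g/s; concentrate = 1143.6 g/s.
glucose reaching the mixer = 477.3 (from concentrate) + 1170×0.040 = 524.1 g/s.
Product flow = 1143.6 + 1170 = 2313.6 g/s; glucose fraction = 0.227.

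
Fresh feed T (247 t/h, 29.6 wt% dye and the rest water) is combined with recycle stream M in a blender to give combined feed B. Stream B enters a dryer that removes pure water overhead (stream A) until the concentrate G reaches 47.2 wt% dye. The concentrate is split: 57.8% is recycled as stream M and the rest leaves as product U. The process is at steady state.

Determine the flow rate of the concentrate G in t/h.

367.1 t/h

Overall dye balance (none leaves overhead): dye in fresh feed = dye in product, i.e. 247×0.296 = (1−0.578)·G·0.472.
G = 73.112/(0.472×0.422) = 367.06 t/h.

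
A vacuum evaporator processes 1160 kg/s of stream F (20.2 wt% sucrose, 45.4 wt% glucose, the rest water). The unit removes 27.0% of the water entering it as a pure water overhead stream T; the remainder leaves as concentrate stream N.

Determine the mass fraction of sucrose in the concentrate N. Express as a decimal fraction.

0.2227

sucrose is not removed: 1160×0.202 = 234.32 kg/s of sucrose enters N.
water entering = 1160×0.344 = 399.04 kg/s; overhead removed = 0.270×399.04 = 107.74 kg/s.
Concentrate = 1160 − 107.74 = 1052.3 kg/s.
Mass fraction = 234.32/1052.3 = 0.2227.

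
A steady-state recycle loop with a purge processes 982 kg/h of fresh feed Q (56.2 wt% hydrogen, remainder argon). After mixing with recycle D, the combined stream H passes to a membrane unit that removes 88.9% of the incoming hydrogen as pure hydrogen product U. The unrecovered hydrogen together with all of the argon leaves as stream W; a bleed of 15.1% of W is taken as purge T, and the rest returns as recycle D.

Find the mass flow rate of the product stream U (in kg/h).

hydrogen in H: m_A = 982×0.562 + (1−0.151)·(1−0.889)·m_A, so m_A = 551.88/0.9058 = 609.3 kg/h.
Product U = 0.889×609.3 = 541.67 kg/h.

541.7 kg/h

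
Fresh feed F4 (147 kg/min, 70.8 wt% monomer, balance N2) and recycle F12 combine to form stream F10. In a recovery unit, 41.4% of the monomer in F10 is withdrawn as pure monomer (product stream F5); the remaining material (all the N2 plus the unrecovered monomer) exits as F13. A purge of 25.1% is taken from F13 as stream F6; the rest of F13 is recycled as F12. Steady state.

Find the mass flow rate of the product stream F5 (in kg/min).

monomer in F10: m_A = 147×0.708 + (1−0.251)·(1−0.414)·m_A, so m_A = 104.08/0.5611 = 185.49 kg/min.
Product F5 = 0.414×185.49 = 76.793 kg/min.

76.79 kg/min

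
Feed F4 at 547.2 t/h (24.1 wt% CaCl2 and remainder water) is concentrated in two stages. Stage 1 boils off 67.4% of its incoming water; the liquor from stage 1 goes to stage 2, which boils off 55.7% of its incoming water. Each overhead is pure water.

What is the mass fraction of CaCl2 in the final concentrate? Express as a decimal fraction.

water in feed = 547.2×0.759 = 415.32 t/h.
After stage 1: water left = (1−0.674)×415.32 = 135.4; stream total = 267.27 t/h.
After stage 2: water left = (1−0.557)×135.4 = 59.98; final concentrate = 191.86 t/h.
CaCl2 fraction = 131.88/191.86 = 0.687.

0.687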